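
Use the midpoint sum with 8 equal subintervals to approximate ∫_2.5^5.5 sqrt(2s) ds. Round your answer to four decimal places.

8.4350

Δs = (5.5 − 2.5)/8 = 0.375.
Midpoints: 2.6875, 3.0625, 3.4375, 3.8125, 4.1875, 4.5625, 4.9375, 5.3125.
f(2.6875) ≈ 2.3184, f(3.0625) ≈ 2.4749, f(3.4375) ≈ 2.6220, f(3.8125) ≈ 2.7613, f(4.1875) ≈ 2.8940, f(4.5625) ≈ 3.0208, f(4.9375) ≈ 3.1425, f(5.3125) ≈ 3.2596.
Sum = Δs · [f(2.6875) + f(3.0625) + f(3.4375) + ...].
Sum ≈ 8.4350.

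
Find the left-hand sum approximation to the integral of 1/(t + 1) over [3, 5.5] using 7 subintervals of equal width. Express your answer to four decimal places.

0.5031

Δt = (5.5 − 3)/7 = 5/14.
Left endpoints: 3, 47/14, 26/7, 57/14, 31/7, 67/14, 36/7.
f(3) = 0.25, f(47/14) = 14/61, f(26/7) = 7/33, f(57/14) = 14/71, f(31/7) = 7/38, f(67/14) = 14/81, f(36/7) = 7/43.
Sum = Δt · [f(3) + f(47/14) + f(26/7) + ...].
Sum ≈ 0.5031.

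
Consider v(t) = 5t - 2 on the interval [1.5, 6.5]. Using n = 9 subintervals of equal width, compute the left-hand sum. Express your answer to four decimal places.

83.0556

Δt = (6.5 − 1.5)/9 = 5/9.
Left endpoints: 1.5, 37/18, 47/18, 19/6, 67/18, 77/18, 29/6, 97/18, 107/18.
v(1.5) = 5.5, v(37/18) = 149/18, v(47/18) = 199/18, v(19/6) = 83/6, v(67/18) = 299/18, v(77/18) = 349/18, v(29/6) = 133/6, v(97/18) = 449/18, v(107/18) = 499/18.
Sum = Δt · [v(1.5) + v(37/18) + v(47/18) + ...].
Sum ≈ 83.0556.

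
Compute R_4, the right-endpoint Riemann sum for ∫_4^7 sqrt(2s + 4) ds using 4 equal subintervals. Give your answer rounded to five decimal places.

11.88891

Δs = (7 − 4)/4 = 0.75.
Right endpoints: 4.75, 5.5, 6.25, 7.
f(4.75) ≈ 3.67423, f(5.5) ≈ 3.87298, f(6.25) ≈ 4.06202, f(7) ≈ 4.24264.
Sum = Δs · [f(4.75) + f(5.5) + f(6.25) + f(7)].
Sum ≈ 11.88891.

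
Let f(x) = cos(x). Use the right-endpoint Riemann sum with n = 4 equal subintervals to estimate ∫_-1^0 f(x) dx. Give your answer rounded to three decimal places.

0.895

Δx = (0 − (-1))/4 = 0.25.
Right endpoints: -0.75, -0.5, -0.25, 0.
f(-0.75) ≈ 0.732, f(-0.5) ≈ 0.878, f(-0.25) ≈ 0.969, f(0) ≈ 1.000.
Sum = Δx · [f(-0.75) + f(-0.5) + f(-0.25) + f(0)].
Sum ≈ 0.895.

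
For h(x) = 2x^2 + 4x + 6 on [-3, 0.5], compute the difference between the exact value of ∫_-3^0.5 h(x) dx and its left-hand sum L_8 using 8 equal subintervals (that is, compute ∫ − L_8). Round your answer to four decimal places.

-0.9889

Exact integral: ∫_-3^0.5 h(x) dx ≈ 21.583333.
L_8 ≈ 22.572266.
Error ≈ 21.583333 − 22.572266 ≈ -0.9889.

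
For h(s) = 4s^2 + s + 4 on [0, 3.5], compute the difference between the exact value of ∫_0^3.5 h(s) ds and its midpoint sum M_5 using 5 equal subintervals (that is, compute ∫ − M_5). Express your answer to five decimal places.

0.57167

Exact integral: ∫_0^3.5 h(s) ds ≈ 77.2916667.
M_5 = 76.72.
Error ≈ 77.2916667 − 76.72 ≈ 0.57167.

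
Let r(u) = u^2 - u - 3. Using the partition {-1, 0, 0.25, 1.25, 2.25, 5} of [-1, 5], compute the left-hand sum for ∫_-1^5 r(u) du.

-8.140625

Subinterval widths: 1, 0.25, 1, 1, 2.75.
Left endpoints: -1, 0, 0.25, 1.25, 2.25.
r(-1) = -1, r(0) = -3, r(0.25) = -3.1875, r(1.25) = -2.6875, r(2.25) = -0.1875.
Sum = Σ Δu_i · r(u_i).
Sum = -8.140625.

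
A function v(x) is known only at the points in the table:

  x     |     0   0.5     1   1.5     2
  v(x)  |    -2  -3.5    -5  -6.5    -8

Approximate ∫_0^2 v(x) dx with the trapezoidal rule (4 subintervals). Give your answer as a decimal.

-10

Δx = 0.5.
T_4 = (0.5/2)·[(-2) + 2·(-3.5) + 2·(-5) + 2·(-6.5) + (-8)] = -10.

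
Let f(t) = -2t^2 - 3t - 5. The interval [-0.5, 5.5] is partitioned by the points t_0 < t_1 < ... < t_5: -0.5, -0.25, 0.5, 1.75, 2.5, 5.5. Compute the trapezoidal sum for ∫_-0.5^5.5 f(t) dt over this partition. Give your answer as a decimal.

-195.9375

Subinterval widths: 0.25, 0.75, 1.25, 0.75, 3.
f(-0.5) = -4, f(-0.25) = -4.375, f(0.5) = -7, f(1.75) = -16.375, f(2.5) = -25, f(5.5) = -82.
On each subinterval the trapezoid contributes (Δt_i/2)·[f(t_{i-1}) + f(t_i)].
Sum = -195.9375.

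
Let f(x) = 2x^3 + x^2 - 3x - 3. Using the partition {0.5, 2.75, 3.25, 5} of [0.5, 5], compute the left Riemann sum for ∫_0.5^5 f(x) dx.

126.2734375

Subinterval widths: 2.25, 0.5, 1.75.
Left endpoints: 0.5, 2.75, 3.25.
f(0.5) = -4, f(2.75) = 37.90625, f(3.25) = 66.46875.
Sum = Σ Δx_i · f(x_i).
Sum = 126.2734375.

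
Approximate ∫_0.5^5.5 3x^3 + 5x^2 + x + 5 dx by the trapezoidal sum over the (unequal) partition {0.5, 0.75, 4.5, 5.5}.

Subinterval widths: 0.25, 3.75, 1.
f(0.5) = 7.125, f(0.75) = 9.828125, f(4.5) = 384.125, f(5.5) = 660.875.
On each subinterval the trapezoid contributes (Δx_i/2)·[f(x_{i-1}) + f(x_i)].
Sum = 1263.28125.

1263.28125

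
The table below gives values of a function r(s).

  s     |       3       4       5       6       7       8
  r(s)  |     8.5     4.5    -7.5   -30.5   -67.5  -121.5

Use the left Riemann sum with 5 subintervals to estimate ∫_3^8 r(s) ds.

Δs = 1.
Sum = 1·[8.5 + 4.5 + (-7.5) + (-30.5) + (-67.5)] = -92.5.

-92.5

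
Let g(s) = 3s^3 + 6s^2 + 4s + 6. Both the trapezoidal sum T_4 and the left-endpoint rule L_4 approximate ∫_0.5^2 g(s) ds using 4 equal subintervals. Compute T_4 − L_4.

T_4 ≈ 44.80957031.
L_4 ≈ 35.03613281.
T_4 − L_4 = 9.7734375.

9.7734375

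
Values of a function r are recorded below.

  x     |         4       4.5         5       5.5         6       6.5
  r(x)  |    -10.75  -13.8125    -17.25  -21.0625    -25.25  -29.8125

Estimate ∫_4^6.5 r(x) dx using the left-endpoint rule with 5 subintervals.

Δx = 0.5.
Sum = 0.5·[(-10.75) + (-13.8125) + (-17.25) + (-21.0625) + (-25.25)] = -44.0625.

-44.0625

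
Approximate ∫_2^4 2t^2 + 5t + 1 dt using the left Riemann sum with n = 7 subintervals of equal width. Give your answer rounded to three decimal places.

Δt = (4 − 2)/7 = 2/7.
Left endpoints: 2, 16/7, 18/7, 20/7, 22/7, 24/7, 26/7.
f(2) = 19, f(16/7) = 1121/49, f(18/7) = 1327/49, f(20/7) = 1549/49, f(22/7) = 1787/49, f(24/7) = 2041/49, f(26/7) = 2311/49.
Sum = Δt · [f(2) + f(16/7) + f(18/7) + ...].
Sum ≈ 64.531.

64.531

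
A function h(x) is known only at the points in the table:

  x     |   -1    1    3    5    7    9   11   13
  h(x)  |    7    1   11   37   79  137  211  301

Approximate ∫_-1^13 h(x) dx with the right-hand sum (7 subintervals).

Δx = 2.
Sum = 2·[1 + 11 + 37 + 79 + 137 + 211 + 301] = 1554.

1554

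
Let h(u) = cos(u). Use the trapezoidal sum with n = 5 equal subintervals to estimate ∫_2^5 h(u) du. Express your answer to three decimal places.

-1.812

Δu = (5 − 2)/5 = 0.6.
h(2) ≈ -0.416, h(2.6) ≈ -0.857, h(3.2) ≈ -0.998, h(3.8) ≈ -0.791, h(4.4) ≈ -0.307, h(5) ≈ 0.284.
T_5 = (Δu/2)·[h(u_0) + 2h(u_1) + ... + 2h(u_{4}) + h(u_5)].
Sum ≈ -1.812.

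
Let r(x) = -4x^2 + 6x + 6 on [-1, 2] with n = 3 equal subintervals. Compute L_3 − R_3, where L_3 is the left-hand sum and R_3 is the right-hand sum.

L_3 = 10.
R_3 = 16.
L_3 − R_3 = -6.

-6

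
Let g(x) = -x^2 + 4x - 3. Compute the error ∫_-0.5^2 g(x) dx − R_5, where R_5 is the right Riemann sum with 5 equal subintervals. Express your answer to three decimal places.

Exact integral: ∫_-0.5^2 g(x) dx ≈ -2.70833.
R_5 = -1.25.
Error ≈ -2.70833 − (-1.25) ≈ -1.458.

-1.458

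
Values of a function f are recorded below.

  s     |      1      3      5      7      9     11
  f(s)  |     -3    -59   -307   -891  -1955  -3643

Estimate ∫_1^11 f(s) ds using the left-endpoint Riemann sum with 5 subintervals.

-6430

Δs = 2.
Sum = 2·[(-3) + (-59) + (-307) + (-891) + (-1955)] = -6430.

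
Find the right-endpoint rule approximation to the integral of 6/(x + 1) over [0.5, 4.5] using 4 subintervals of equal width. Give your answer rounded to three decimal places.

6.539

Δx = (4.5 − 0.5)/4 = 1.
Right endpoints: 1.5, 2.5, 3.5, 4.5.
f(1.5) = 2.4, f(2.5) = 12/7, f(3.5) = 4/3, f(4.5) = 12/11.
Sum = Δx · [f(1.5) + f(2.5) + f(3.5) + f(4.5)].
Sum ≈ 6.539.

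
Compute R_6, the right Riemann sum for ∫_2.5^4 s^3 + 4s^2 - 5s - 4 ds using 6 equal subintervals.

98.55859375

Δs = (4 − 2.5)/6 = 0.25.
Right endpoints: 2.75, 3, 3.25, 3.5, 3.75, 4.
f(2.75) = 33.296875, f(3) = 44, f(3.25) = 56.328125, f(3.5) = 70.375, f(3.75) = 86.234375, f(4) = 104.
Sum = Δs · [f(2.75) + f(3) + f(3.25) + ...].
Sum = 98.55859375.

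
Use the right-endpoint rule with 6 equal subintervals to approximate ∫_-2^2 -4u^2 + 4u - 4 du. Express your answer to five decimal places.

Δu = (2 − (-2))/6 = 2/3.
Right endpoints: -4/3, -2/3, 0, 2/3, 4/3, 2.
f(-4/3) = -148/9, f(-2/3) = -76/9, f(0) = -4, f(2/3) = -28/9, f(4/3) = -52/9, f(2) = -12.
Sum = Δu · [f(-4/3) + f(-2/3) + f(0) + ...].
Sum ≈ -33.18519.

-33.18519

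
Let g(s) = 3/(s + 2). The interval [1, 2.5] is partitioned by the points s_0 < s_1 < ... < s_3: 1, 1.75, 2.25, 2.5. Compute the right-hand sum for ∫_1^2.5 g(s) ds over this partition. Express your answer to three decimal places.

Subinterval widths: 0.75, 0.5, 0.25.
Right endpoints: 1.75, 2.25, 2.5.
g(1.75) = 0.8, g(2.25) = 12/17, g(2.5) = 2/3.
Sum = Σ Δs_i · g(s_i).
Sum ≈ 1.120.

1.120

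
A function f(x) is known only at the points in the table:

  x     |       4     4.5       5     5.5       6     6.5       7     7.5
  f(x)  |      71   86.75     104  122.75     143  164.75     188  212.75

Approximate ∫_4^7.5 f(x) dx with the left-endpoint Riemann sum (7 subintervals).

440.125

Δx = 0.5.
Sum = 0.5·[71 + 86.75 + 104 + 122.75 + 143 + 164.75 + 188] = 440.125.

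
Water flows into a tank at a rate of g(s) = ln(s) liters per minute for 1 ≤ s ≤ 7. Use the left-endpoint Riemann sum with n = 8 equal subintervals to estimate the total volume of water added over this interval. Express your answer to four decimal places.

Δs = (7 − 1)/8 = 0.75.
Left endpoints: 1, 1.75, 2.5, 3.25, 4, 4.75, 5.5, 6.25.
g(1) ≈ 0.0000, g(1.75) ≈ 0.5596, g(2.5) ≈ 0.9163, g(3.25) ≈ 1.1787, g(4) ≈ 1.3863, g(4.75) ≈ 1.5581, g(5.5) ≈ 1.7047, g(6.25) ≈ 1.8326.
Sum = Δs · [g(1) + g(1.75) + g(2.5) + ...].
Sum ≈ 6.8522.

6.8522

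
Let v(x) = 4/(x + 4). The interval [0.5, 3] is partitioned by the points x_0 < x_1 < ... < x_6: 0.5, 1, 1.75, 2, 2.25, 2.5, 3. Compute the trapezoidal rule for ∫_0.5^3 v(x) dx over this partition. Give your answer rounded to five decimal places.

1.77034

Subinterval widths: 0.5, 0.75, 0.25, 0.25, 0.25, 0.5.
v(0.5) = 8/9, v(1) = 0.8, v(1.75) = 16/23, v(2) = 2/3, v(2.25) = 0.64, v(2.5) = 8/13, v(3) = 4/7.
On each subinterval the trapezoid contributes (Δx_i/2)·[v(x_{i-1}) + v(x_i)].
Sum ≈ 1.77034.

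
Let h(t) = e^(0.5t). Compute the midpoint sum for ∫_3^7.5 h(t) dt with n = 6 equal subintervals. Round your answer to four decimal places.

75.6348

Δt = (7.5 − 3)/6 = 0.75.
Midpoints: 3.375, 4.125, 4.875, 5.625, 6.375, 7.125.
h(3.375) ≈ 5.4059, h(4.125) ≈ 7.8656, h(4.875) ≈ 11.4444, h(5.625) ≈ 16.6515, h(6.375) ≈ 24.2278, h(7.125) ≈ 35.2512.
Sum = Δt · [h(3.375) + h(4.125) + h(4.875) + ...].
Sum ≈ 75.6348.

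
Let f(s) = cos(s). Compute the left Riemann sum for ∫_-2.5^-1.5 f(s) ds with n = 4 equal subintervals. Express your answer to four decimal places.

-0.5059

Δs = (-1.5 − (-2.5))/4 = 0.25.
Left endpoints: -2.5, -2.25, -2, -1.75.
f(-2.5) ≈ -0.8011, f(-2.25) ≈ -0.6282, f(-2) ≈ -0.4161, f(-1.75) ≈ -0.1782.
Sum = Δs · [f(-2.5) + f(-2.25) + f(-2) + f(-1.75)].
Sum ≈ -0.5059.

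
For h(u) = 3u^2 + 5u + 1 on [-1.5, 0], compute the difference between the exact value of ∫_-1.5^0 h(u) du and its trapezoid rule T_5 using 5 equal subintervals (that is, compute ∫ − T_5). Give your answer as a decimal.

Exact integral: ∫_-1.5^0 h(u) du = -0.75.
T_5 = -0.6825.
Error = -0.75 − (-0.6825) = -0.0675.

-0.0675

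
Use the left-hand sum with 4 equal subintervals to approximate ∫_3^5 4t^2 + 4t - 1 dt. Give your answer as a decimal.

Δt = (5 − 3)/4 = 0.5.
Left endpoints: 3, 3.5, 4, 4.5.
f(3) = 47, f(3.5) = 62, f(4) = 79, f(4.5) = 98.
Sum = Δt · [f(3) + f(3.5) + f(4) + f(4.5)].
Sum = 143.

143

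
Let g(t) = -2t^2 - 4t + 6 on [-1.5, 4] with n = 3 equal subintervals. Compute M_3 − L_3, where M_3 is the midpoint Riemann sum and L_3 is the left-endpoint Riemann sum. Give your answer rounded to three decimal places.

M_3 ≈ -36.33565.
L_3 ≈ -0.20370.
M_3 − L_3 ≈ -36.132.

-36.132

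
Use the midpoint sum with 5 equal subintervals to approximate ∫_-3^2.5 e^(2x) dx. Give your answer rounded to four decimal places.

61.1133

Δx = (2.5 − (-3))/5 = 1.1.
Midpoints: -2.45, -1.35, -0.25, 0.85, 1.95.
f(-2.45) ≈ 0.0074, f(-1.35) ≈ 0.0672, f(-0.25) ≈ 0.6065, f(0.85) ≈ 5.4739, f(1.95) ≈ 49.4024.
Sum = Δx · [f(-2.45) + f(-1.35) + f(-0.25) + f(0.85) + f(1.95)].
Sum ≈ 61.1133.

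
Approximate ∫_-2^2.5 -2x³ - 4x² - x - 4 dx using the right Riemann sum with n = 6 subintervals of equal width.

-87.2578125

Δx = (2.5 − (-2))/6 = 0.75.
Right endpoints: -1.25, -0.5, 0.25, 1, 1.75, 2.5.
f(-1.25) = -5.09375, f(-0.5) = -4.25, f(0.25) = -4.53125, f(1) = -11, f(1.75) = -28.71875, f(2.5) = -62.75.
Sum = Δx · [f(-1.25) + f(-0.5) + f(0.25) + ...].
Sum = -87.2578125.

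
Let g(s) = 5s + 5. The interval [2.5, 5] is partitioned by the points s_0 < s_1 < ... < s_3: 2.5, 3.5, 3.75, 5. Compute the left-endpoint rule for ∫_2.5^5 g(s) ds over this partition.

52.8125

Subinterval widths: 1, 0.25, 1.25.
Left endpoints: 2.5, 3.5, 3.75.
g(2.5) = 17.5, g(3.5) = 22.5, g(3.75) = 23.75.
Sum = Σ Δs_i · g(s_i).
Sum = 52.8125.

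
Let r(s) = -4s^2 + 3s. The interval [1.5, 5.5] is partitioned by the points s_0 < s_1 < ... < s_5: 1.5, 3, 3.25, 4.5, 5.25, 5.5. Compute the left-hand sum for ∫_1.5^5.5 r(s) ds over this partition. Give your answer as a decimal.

Subinterval widths: 1.5, 0.25, 1.25, 0.75, 0.25.
Left endpoints: 1.5, 3, 3.25, 4.5, 5.25.
r(1.5) = -4.5, r(3) = -27, r(3.25) = -32.5, r(4.5) = -67.5, r(5.25) = -94.5.
Sum = Σ Δs_i · r(s_i).
Sum = -128.375.

-128.375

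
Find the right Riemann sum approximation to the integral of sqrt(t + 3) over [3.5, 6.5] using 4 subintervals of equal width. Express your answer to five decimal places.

8.67094

Δt = (6.5 − 3.5)/4 = 0.75.
Right endpoints: 4.25, 5, 5.75, 6.5.
f(4.25) ≈ 2.69258, f(5) ≈ 2.82843, f(5.75) ≈ 2.95804, f(6.5) ≈ 3.08221.
Sum = Δt · [f(4.25) + f(5) + f(5.75) + f(6.5)].
Sum ≈ 8.67094.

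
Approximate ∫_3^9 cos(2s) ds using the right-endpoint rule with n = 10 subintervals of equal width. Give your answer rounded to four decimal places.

Δs = (9 − 3)/10 = 0.6.
Right endpoints: 3.6, 4.2, 4.8, 5.4, 6, 6.6, 7.2, 7.8, 8.4, 9.
f(3.6) ≈ 0.6084, f(4.2) ≈ -0.5193, f(4.8) ≈ -0.9847, f(5.4) ≈ -0.1943, f(6) ≈ 0.8439, f(6.6) ≈ 0.8059, f(7.2) ≈ -0.2598, f(7.8) ≈ -0.9942, f(8.4) ≈ -0.4607, f(9) ≈ 0.6603.
Sum = Δs · [f(3.6) + f(4.2) + f(4.8) + ...].
Sum ≈ -0.2967.

-0.2967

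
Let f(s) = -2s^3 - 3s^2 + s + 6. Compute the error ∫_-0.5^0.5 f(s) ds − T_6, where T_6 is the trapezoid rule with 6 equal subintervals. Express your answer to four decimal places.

Exact integral: ∫_-0.5^0.5 f(s) ds = 5.75.
T_6 ≈ 5.736111.
Error ≈ 5.75 − 5.736111 ≈ 0.0139.

0.0139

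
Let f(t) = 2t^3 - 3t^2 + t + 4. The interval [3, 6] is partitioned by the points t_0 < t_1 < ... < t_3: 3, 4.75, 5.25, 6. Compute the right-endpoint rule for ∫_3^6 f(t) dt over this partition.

Subinterval widths: 1.75, 0.5, 0.75.
Right endpoints: 4.75, 5.25, 6.
f(4.75) = 155.40625, f(5.25) = 215.96875, f(6) = 334.
Sum = Σ Δt_i · f(t_i).
Sum = 630.4453125.

630.4453125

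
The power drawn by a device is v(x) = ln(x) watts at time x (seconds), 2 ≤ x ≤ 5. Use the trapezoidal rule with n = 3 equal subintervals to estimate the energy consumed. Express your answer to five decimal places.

3.63620

Δx = (5 − 2)/3 = 1.
v(2) ≈ 0.69315, v(3) ≈ 1.09861, v(4) ≈ 1.38629, v(5) ≈ 1.60944.
T_3 = (Δx/2)·[v(x_0) + 2v(x_1) + 2v(x_2) + v(x_3)].
Sum ≈ 3.63620.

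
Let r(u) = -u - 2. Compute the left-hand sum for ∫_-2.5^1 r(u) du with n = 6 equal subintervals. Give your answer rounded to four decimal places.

-3.3542

Δu = (1 − (-2.5))/6 = 7/12.
Left endpoints: -2.5, -23/12, -4/3, -0.75, -1/6, 5/12.
r(-2.5) = 0.5, r(-23/12) = -1/12, r(-4/3) = -2/3, r(-0.75) = -1.25, r(-1/6) = -11/6, r(5/12) = -29/12.
Sum = Δu · [r(-2.5) + r(-23/12) + r(-4/3) + ...].
Sum ≈ -3.3542.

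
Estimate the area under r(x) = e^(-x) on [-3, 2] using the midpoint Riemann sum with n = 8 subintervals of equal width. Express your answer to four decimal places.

19.6292

Δx = (2 − (-3))/8 = 0.625.
Midpoints: -2.6875, -2.0625, -1.4375, -0.8125, -0.1875, 0.4375, 1.0625, 1.6875.
r(-2.6875) ≈ 14.6949, r(-2.0625) ≈ 7.8656, r(-1.4375) ≈ 4.2102, r(-0.8125) ≈ 2.2535, r(-0.1875) ≈ 1.2062, r(0.4375) ≈ 0.6456, r(1.0625) ≈ 0.3456, r(1.6875) ≈ 0.1850.
Sum = Δx · [r(-2.6875) + r(-2.0625) + r(-1.4375) + ...].
Sum ≈ 19.6292.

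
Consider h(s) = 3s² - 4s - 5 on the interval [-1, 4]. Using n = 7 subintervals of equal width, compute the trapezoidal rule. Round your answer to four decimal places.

Δs = (4 − (-1))/7 = 5/7.
h(-1) = 2, h(-2/7) = -177/49, h(3/7) = -302/49, h(8/7) = -277/49, h(13/7) = -102/49, h(18/7) = 223/49, h(23/7) = 698/49, h(4) = 27.
T_7 = (Δs/2)·[h(s_0) + 2h(s_1) + ... + 2h(s_{6}) + h(s_7)].
Sum ≈ 11.2755.

11.2755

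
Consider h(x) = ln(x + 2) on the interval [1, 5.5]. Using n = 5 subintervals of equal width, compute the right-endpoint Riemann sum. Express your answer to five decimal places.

Δx = (5.5 − 1)/5 = 0.9.
Right endpoints: 1.9, 2.8, 3.7, 4.6, 5.5.
h(1.9) ≈ 1.36098, h(2.8) ≈ 1.56862, h(3.7) ≈ 1.74047, h(4.6) ≈ 1.88707, h(5.5) ≈ 2.01490.
Sum = Δx · [h(1.9) + h(2.8) + h(3.7) + h(4.6) + h(5.5)].
Sum ≈ 7.71483.

7.71483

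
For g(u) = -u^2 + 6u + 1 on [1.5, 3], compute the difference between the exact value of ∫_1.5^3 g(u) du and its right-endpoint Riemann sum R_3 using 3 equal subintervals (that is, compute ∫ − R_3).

Exact integral: ∫_1.5^3 g(u) du = 13.875.
R_3 = 14.375.
Error = 13.875 − 14.375 = -0.5.

-0.5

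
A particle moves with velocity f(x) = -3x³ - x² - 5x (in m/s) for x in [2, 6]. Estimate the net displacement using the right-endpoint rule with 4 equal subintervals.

Δx = (6 − 2)/4 = 1.
Right endpoints: 3, 4, 5, 6.
f(3) = -105, f(4) = -228, f(5) = -425, f(6) = -714.
Sum = Δx · [f(3) + f(4) + f(5) + f(6)].
Sum = -1472.

-1472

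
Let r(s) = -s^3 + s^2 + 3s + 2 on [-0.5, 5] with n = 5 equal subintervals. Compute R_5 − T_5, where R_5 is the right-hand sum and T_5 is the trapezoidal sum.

R_5 = -118.91.
T_5 = -72.77875.
R_5 − T_5 = -46.13125.

-46.13125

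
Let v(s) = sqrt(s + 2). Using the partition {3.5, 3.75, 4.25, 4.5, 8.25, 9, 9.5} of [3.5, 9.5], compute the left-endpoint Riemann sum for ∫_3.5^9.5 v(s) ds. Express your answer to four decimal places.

16.0304

Subinterval widths: 0.25, 0.5, 0.25, 3.75, 0.75, 0.5.
Left endpoints: 3.5, 3.75, 4.25, 4.5, 8.25, 9.
v(3.5) ≈ 2.3452, v(3.75) ≈ 2.3979, v(4.25) ≈ 2.5000, v(4.5) ≈ 2.5495, v(8.25) ≈ 3.2016, v(9) ≈ 3.3166.
Sum = Σ Δs_i · v(s_i).
Sum ≈ 16.0304.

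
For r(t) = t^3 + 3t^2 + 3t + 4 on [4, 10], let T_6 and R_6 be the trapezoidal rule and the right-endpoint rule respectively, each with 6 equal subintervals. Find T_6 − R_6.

T_6 = 3546.
R_6 = 4149.
T_6 − R_6 = -603.

-603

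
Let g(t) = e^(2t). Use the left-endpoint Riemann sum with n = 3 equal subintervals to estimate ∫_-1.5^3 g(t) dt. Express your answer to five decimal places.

Δt = (3 − (-1.5))/3 = 1.5.
Left endpoints: -1.5, 0, 1.5.
g(-1.5) ≈ 0.04979, g(0) ≈ 1.00000, g(1.5) ≈ 20.08554.
Sum = Δt · [g(-1.5) + g(0) + g(1.5)].
Sum ≈ 31.70299.

31.70299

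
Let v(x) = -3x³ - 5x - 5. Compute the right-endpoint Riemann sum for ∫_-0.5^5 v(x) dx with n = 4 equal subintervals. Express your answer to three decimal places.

Δx = (5 − (-0.5))/4 = 1.375.
Right endpoints: 0.875, 2.25, 3.625, 5.
v(0.875) = -5829/512, v(2.25) = -50.421875, v(3.625) = -85007/512, v(5) = -405.
Sum = Δx · [v(0.875) + v(2.25) + v(3.625) + v(5)].
Sum ≈ -870.149.

-870.149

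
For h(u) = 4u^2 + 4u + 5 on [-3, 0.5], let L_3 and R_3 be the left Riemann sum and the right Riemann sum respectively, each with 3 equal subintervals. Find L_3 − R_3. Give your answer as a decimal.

L_3 ≈ 51.59259.
R_3 ≈ 27.09259.
L_3 − R_3 = 24.5.

24.5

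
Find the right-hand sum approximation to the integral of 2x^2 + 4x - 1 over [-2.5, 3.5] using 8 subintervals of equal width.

Δx = (3.5 − (-2.5))/8 = 0.75.
Right endpoints: -1.75, -1, -0.25, 0.5, 1.25, 2, 2.75, 3.5.
f(-1.75) = -1.875, f(-1) = -3, f(-0.25) = -1.875, f(0.5) = 1.5, f(1.25) = 7.125, f(2) = 15, f(2.75) = 25.125, f(3.5) = 37.5.
Sum = Δx · [f(-1.75) + f(-1) + f(-0.25) + ...].
Sum = 59.625.

59.625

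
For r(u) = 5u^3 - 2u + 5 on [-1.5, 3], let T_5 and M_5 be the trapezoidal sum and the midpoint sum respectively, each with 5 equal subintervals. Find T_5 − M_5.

T_5 = 117.50625.
M_5 = 107.2546875.
T_5 − M_5 = 10.2515625.

10.2515625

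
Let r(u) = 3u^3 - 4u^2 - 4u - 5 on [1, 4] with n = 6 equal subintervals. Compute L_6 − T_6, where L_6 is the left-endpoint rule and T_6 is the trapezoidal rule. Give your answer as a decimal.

L_6 = 35.3125.
T_6 = 64.5625.
L_6 − T_6 = -29.25.

-29.25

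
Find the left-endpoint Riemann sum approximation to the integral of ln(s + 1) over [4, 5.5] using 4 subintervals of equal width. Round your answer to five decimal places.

Δs = (5.5 − 4)/4 = 0.375.
Left endpoints: 4, 4.375, 4.75, 5.125.
f(4) ≈ 1.60944, f(4.375) ≈ 1.68176, f(4.75) ≈ 1.74920, f(5.125) ≈ 1.81238.
Sum = Δs · [f(4) + f(4.375) + f(4.75) + f(5.125)].
Sum ≈ 2.56979.

2.56979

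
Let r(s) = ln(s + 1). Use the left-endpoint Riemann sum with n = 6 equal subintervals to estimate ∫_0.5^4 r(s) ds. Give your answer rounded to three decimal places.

3.575

Δs = (4 − 0.5)/6 = 7/12.
Left endpoints: 0.5, 13/12, 5/3, 2.25, 17/6, 41/12.
r(0.5) ≈ 0.405, r(13/12) ≈ 0.734, r(5/3) ≈ 0.981, r(2.25) ≈ 1.179, r(17/6) ≈ 1.344, r(41/12) ≈ 1.485.
Sum = Δs · [r(0.5) + r(13/12) + r(5/3) + ...].
Sum ≈ 3.575.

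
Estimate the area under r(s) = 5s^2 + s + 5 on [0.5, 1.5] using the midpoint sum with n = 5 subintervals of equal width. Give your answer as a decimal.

Δs = (1.5 − 0.5)/5 = 0.2.
Midpoints: 0.6, 0.8, 1, 1.2, 1.4.
r(0.6) = 7.4, r(0.8) = 9, r(1) = 11, r(1.2) = 13.4, r(1.4) = 16.2.
Sum = Δs · [r(0.6) + r(0.8) + r(1) + r(1.2) + r(1.4)].
Sum = 11.4.

11.4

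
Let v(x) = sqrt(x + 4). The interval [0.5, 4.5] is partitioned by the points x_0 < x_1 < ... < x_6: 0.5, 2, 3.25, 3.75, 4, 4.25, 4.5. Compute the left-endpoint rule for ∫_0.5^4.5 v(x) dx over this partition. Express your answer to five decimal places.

9.71128

Subinterval widths: 1.5, 1.25, 0.5, 0.25, 0.25, 0.25.
Left endpoints: 0.5, 2, 3.25, 3.75, 4, 4.25.
v(0.5) ≈ 2.12132, v(2) ≈ 2.44949, v(3.25) ≈ 2.69258, v(3.75) ≈ 2.78388, v(4) ≈ 2.82843, v(4.25) ≈ 2.87228.
Sum = Σ Δx_i · v(x_i).
Sum ≈ 9.71128.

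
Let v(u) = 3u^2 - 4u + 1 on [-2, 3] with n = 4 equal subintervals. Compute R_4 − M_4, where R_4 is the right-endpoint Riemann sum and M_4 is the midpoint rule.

2.734375

R_4 = 30.78125.
M_4 = 28.046875.
R_4 − M_4 = 2.734375.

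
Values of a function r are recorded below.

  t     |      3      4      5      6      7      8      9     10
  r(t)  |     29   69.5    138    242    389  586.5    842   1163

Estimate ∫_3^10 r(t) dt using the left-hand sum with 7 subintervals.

Δt = 1.
Sum = 1·[29 + 69.5 + 138 + 242 + 389 + 586.5 + 842] = 2296.

2296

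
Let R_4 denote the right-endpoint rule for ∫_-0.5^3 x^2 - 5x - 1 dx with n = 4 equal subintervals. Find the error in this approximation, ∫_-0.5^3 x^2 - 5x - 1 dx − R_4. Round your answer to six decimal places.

Exact integral: ∫_-0.5^3 f(x) dx ≈ -16.33333333.
R_4 = -19.71484375.
Error ≈ -16.33333333 − (-19.71484375) ≈ 3.381510.

3.381510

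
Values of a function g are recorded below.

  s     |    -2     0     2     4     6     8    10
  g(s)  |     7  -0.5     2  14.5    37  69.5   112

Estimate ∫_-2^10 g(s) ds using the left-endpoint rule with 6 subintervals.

Δs = 2.
Sum = 2·[7 + (-0.5) + 2 + 14.5 + 37 + 69.5] = 259.

259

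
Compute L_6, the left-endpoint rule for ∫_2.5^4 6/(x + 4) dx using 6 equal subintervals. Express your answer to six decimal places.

Δx = (4 − 2.5)/6 = 0.25.
Left endpoints: 2.5, 2.75, 3, 3.25, 3.5, 3.75.
f(2.5) = 12/13, f(2.75) = 8/9, f(3) = 6/7, f(3.25) = 24/29, f(3.5) = 0.8, f(3.75) = 24/31.
Sum = Δx · [f(2.5) + f(2.75) + f(3) + ...].
Sum ≈ 1.267722.

1.267722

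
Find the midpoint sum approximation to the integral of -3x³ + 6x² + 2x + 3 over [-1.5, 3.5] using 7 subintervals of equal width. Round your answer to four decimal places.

Δx = (3.5 − (-1.5))/7 = 5/7.
Midpoints: -8/7, -3/7, 2/7, 1, 12/7, 17/7, 22/7.
f(-8/7) = 4469/343, f(-3/7) = 1194/343, f(2/7) = 1369/343, f(1) = 8, f(12/7) = 3069/343, f(17/7) = 94/343, f(22/7) = -8431/343.
Sum = Δx · [f(-8/7) + f(-3/7) + f(2/7) + ...].
Sum ≈ 9.3878.

9.3878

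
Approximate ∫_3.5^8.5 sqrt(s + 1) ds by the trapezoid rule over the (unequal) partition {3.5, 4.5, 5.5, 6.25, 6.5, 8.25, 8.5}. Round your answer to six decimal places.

13.148250

Subinterval widths: 1, 1, 0.75, 0.25, 1.75, 0.25.
f(3.5) ≈ 2.121320, f(4.5) ≈ 2.345208, f(5.5) ≈ 2.549510, f(6.25) ≈ 2.692582, f(6.5) ≈ 2.738613, f(8.25) ≈ 3.041381, f(8.5) ≈ 3.082207.
On each subinterval the trapezoid contributes (Δs_i/2)·[f(s_{i-1}) + f(s_i)].
Sum ≈ 13.148250.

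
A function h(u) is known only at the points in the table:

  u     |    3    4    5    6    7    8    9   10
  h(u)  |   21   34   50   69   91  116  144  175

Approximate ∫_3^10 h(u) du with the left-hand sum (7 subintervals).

525

Δu = 1.
Sum = 1·[21 + 34 + 50 + 69 + 91 + 116 + 144] = 525.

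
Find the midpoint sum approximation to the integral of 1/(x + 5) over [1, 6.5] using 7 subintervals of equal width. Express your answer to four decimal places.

0.6501

Δx = (6.5 − 1)/7 = 11/14.
Midpoints: 39/28, 61/28, 83/28, 3.75, 127/28, 149/28, 171/28.
f(39/28) = 28/179, f(61/28) = 28/201, f(83/28) = 28/223, f(3.75) = 4/35, f(127/28) = 28/267, f(149/28) = 28/289, f(171/28) = 28/311.
Sum = Δx · [f(39/28) + f(61/28) + f(83/28) + ...].
Sum ≈ 0.6501.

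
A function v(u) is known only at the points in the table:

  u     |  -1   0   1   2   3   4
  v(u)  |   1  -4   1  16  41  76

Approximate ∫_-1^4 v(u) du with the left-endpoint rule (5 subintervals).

Δu = 1.
Sum = 1·[1 + (-4) + 1 + 16 + 41] = 55.

55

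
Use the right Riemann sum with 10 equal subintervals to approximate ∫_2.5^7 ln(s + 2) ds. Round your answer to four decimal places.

8.6608

Δs = (7 − 2.5)/10 = 0.45.
Right endpoints: 2.95, 3.4, 3.85, 4.3, 4.75, 5.2, 5.65, 6.1, 6.55, 7.
f(2.95) ≈ 1.5994, f(3.4) ≈ 1.6864, f(3.85) ≈ 1.7664, f(4.3) ≈ 1.8405, f(4.75) ≈ 1.9095, f(5.2) ≈ 1.9741, f(5.65) ≈ 2.0347, f(6.1) ≈ 2.0919, f(6.55) ≈ 2.1459, f(7) ≈ 2.1972.
Sum = Δs · [f(2.95) + f(3.4) + f(3.85) + ...].
Sum ≈ 8.6608.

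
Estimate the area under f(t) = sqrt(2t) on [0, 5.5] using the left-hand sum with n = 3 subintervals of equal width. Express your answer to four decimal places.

Δt = (5.5 − 0)/3 = 11/6.
Left endpoints: 0, 11/6, 11/3.
f(0) ≈ 0.0000, f(11/6) ≈ 1.9149, f(11/3) ≈ 2.7080.
Sum = Δt · [f(0) + f(11/6) + f(11/3)].
Sum ≈ 8.4753.

8.4753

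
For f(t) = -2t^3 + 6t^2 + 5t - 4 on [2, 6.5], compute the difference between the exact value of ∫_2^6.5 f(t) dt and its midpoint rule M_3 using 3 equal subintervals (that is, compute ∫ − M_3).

-16.453125

Exact integral: ∫_2^6.5 f(t) dt = -273.65625.
M_3 = -257.203125.
Error = -273.65625 − (-257.203125) = -16.453125.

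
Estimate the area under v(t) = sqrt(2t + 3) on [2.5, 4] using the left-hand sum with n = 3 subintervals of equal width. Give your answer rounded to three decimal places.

Δt = (4 − 2.5)/3 = 0.5.
Left endpoints: 2.5, 3, 3.5.
v(2.5) ≈ 2.828, v(3) ≈ 3.000, v(3.5) ≈ 3.162.
Sum = Δt · [v(2.5) + v(3) + v(3.5)].
Sum ≈ 4.495.

4.495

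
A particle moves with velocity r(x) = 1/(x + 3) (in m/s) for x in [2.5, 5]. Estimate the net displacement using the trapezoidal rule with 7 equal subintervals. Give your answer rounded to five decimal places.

Δx = (5 − 2.5)/7 = 5/14.
r(2.5) = 2/11, r(20/7) = 7/41, r(45/14) = 14/87, r(25/7) = 7/46, r(55/14) = 14/97, r(30/7) = 7/51, r(65/14) = 14/107, r(5) = 0.125.
T_7 = (Δx/2)·[r(x_0) + 2r(x_1) + ... + 2r(x_{6}) + r(x_7)].
Sum ≈ 0.37488.

0.37488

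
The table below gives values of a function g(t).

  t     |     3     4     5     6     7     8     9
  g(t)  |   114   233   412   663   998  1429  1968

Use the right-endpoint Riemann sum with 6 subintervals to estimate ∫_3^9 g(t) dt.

5703

Δt = 1.
Sum = 1·[233 + 412 + 663 + 998 + 1429 + 1968] = 5703.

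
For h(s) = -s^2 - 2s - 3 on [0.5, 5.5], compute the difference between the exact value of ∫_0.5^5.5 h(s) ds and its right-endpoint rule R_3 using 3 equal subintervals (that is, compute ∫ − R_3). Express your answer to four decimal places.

Exact integral: ∫_0.5^5.5 h(s) ds ≈ -100.416667.
R_3 ≈ -136.064815.
Error ≈ -100.416667 − (-136.064815) ≈ 35.6481.

35.6481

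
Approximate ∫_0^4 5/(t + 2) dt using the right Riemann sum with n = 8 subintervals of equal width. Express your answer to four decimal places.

Δt = (4 − 0)/8 = 0.5.
Right endpoints: 0.5, 1, 1.5, 2, 2.5, 3, 3.5, 4.
f(0.5) = 2, f(1) = 5/3, f(1.5) = 10/7, f(2) = 1.25, f(2.5) = 10/9, f(3) = 1, f(3.5) = 10/11, f(4) = 5/6.
Sum = Δt · [f(0.5) + f(1) + f(1.5) + ...].
Sum ≈ 5.0994.

5.0994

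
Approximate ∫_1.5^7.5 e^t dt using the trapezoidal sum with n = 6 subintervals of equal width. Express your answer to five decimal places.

1951.41069

Δt = (7.5 − 1.5)/6 = 1.
f(1.5) ≈ 4.48169, f(2.5) ≈ 12.18249, f(3.5) ≈ 33.11545, f(4.5) ≈ 90.01713, f(5.5) ≈ 244.69193, f(6.5) ≈ 665.14163, f(7.5) ≈ 1808.04241.
T_6 = (Δt/2)·[f(t_0) + 2f(t_1) + ... + 2f(t_{5}) + f(t_6)].
Sum ≈ 1951.41069.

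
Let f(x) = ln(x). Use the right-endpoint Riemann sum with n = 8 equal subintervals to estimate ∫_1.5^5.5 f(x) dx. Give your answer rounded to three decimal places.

5.083

Δx = (5.5 − 1.5)/8 = 0.5.
Right endpoints: 2, 2.5, 3, 3.5, 4, 4.5, 5, 5.5.
f(2) ≈ 0.693, f(2.5) ≈ 0.916, f(3) ≈ 1.099, f(3.5) ≈ 1.253, f(4) ≈ 1.386, f(4.5) ≈ 1.504, f(5) ≈ 1.609, f(5.5) ≈ 1.705.
Sum = Δx · [f(2) + f(2.5) + f(3) + ...].
Sum ≈ 5.083.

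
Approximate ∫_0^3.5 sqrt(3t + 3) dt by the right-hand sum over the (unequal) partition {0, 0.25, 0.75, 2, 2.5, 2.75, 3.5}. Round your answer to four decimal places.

Subinterval widths: 0.25, 0.5, 1.25, 0.5, 0.25, 0.75.
Right endpoints: 0.25, 0.75, 2, 2.5, 2.75, 3.5.
f(0.25) ≈ 1.9365, f(0.75) ≈ 2.2913, f(2) ≈ 3.0000, f(2.5) ≈ 3.2404, f(2.75) ≈ 3.3541, f(3.5) ≈ 3.6742.
Sum = Σ Δt_i · f(t_i).
Sum ≈ 10.5942.

10.5942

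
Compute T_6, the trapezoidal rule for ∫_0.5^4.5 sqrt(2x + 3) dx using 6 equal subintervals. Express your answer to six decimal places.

Δx = (4.5 − 0.5)/6 = 2/3.
f(0.5) ≈ 2.000000, f(7/6) ≈ 2.309401, f(11/6) ≈ 2.581989, f(2.5) ≈ 2.828427, f(19/6) ≈ 3.055050, f(23/6) ≈ 3.265986, f(4.5) ≈ 3.464102.
T_6 = (Δx/2)·[f(x_0) + 2f(x_1) + ... + 2f(x_{5}) + f(x_6)].
Sum ≈ 11.181936.

11.181936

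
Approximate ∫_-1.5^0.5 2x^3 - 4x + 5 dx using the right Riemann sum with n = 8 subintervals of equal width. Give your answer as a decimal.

Δx = (0.5 − (-1.5))/8 = 0.25.
Right endpoints: -1.25, -1, -0.75, -0.5, -0.25, 0, 0.25, 0.5.
f(-1.25) = 6.09375, f(-1) = 7, f(-0.75) = 7.15625, f(-0.5) = 6.75, f(-0.25) = 5.96875, f(0) = 5, f(0.25) = 4.03125, f(0.5) = 3.25.
Sum = Δx · [f(-1.25) + f(-1) + f(-0.75) + ...].
Sum = 11.3125.

11.3125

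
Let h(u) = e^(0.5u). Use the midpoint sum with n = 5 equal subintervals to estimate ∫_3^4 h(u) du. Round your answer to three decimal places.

Δu = (4 − 3)/5 = 0.2.
Midpoints: 3.1, 3.3, 3.5, 3.7, 3.9.
h(3.1) ≈ 4.711, h(3.3) ≈ 5.207, h(3.5) ≈ 5.755, h(3.7) ≈ 6.360, h(3.9) ≈ 7.029.
Sum = Δu · [h(3.1) + h(3.3) + h(3.5) + h(3.7) + h(3.9)].
Sum ≈ 5.812.

5.812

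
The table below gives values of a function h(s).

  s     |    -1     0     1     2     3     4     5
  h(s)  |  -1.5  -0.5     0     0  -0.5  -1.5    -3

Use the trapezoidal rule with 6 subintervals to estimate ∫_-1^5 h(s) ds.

Δs = 1.
T_6 = (1/2)·[(-1.5) + 2·(-0.5) + 2·0 + 2·0 + 2·(-0.5) + 2·(-1.5) + (-3)] = -4.75.

-4.75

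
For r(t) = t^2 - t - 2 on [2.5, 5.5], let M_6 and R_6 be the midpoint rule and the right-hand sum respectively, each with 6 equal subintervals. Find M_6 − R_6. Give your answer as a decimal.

M_6 = 32.1875.
R_6 = 37.625.
M_6 − R_6 = -5.4375.

-5.4375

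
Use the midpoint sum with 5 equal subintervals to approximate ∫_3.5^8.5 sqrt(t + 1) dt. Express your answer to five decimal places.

Δt = (8.5 − 3.5)/5 = 1.
Midpoints: 4, 5, 6, 7, 8.
f(4) ≈ 2.23607, f(5) ≈ 2.44949, f(6) ≈ 2.64575, f(7) ≈ 2.82843, f(8) ≈ 3.00000.
Sum = Δt · [f(4) + f(5) + f(6) + f(7) + f(8)].
Sum ≈ 13.15974.

13.15974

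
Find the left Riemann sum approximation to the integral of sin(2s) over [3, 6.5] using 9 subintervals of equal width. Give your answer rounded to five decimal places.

Δs = (6.5 − 3)/9 = 7/18.
Left endpoints: 3, 61/18, 34/9, 25/6, 41/9, 89/18, 16/3, 103/18, 55/9.
f(3) ≈ -0.27942, f(61/18) ≈ 0.47467, f(34/9) ≈ 0.95580, f(25/6) ≈ 0.88729, f(41/9) ≈ 0.30855, f(89/18) ≈ -0.44763, f(16/3) ≈ -0.94640, f(103/18) ≈ -0.90094, f(55/9) ≈ -0.33740.
Sum = Δs · [f(3) + f(61/18) + f(34/9) + ...].
Sum ≈ -0.11101.

-0.11101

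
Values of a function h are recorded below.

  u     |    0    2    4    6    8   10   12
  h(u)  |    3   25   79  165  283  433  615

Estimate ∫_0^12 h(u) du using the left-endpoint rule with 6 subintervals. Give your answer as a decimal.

1976

Δu = 2.
Sum = 2·[3 + 25 + 79 + 165 + 283 + 433] = 1976.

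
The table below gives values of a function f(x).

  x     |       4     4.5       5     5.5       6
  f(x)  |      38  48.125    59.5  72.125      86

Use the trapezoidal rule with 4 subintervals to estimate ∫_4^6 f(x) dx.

120.875

Δx = 0.5.
T_4 = (0.5/2)·[38 + 2·48.125 + 2·59.5 + 2·72.125 + 86] = 120.875.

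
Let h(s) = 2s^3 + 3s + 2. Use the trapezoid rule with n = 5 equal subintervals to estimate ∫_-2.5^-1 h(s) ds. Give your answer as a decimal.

-24.1425

Δs = (-1 − (-2.5))/5 = 0.3.
h(-2.5) = -36.75, h(-2.2) = -25.896, h(-1.9) = -17.418, h(-1.6) = -10.992, h(-1.3) = -6.294, h(-1) = -3.
T_5 = (Δs/2)·[h(s_0) + 2h(s_1) + ... + 2h(s_{4}) + h(s_5)].
Sum = -24.1425.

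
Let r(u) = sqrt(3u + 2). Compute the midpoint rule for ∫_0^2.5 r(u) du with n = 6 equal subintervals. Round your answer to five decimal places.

5.88243

Δu = (2.5 − 0)/6 = 5/12.
Midpoints: 5/24, 0.625, 25/24, 35/24, 1.875, 55/24.
r(5/24) ≈ 1.62019, r(0.625) ≈ 1.96850, r(25/24) ≈ 2.26385, r(35/24) ≈ 2.52488, r(1.875) ≈ 2.76134, r(55/24) ≈ 2.97909.
Sum = Δu · [r(5/24) + r(0.625) + r(25/24) + ...].
Sum ≈ 5.88243.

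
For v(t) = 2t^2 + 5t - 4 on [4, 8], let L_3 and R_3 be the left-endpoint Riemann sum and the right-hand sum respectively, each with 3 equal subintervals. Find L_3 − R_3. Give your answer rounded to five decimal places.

L_3 ≈ 327.7037037.
R_3 ≈ 482.3703704.
L_3 − R_3 ≈ -154.66667.

-154.66667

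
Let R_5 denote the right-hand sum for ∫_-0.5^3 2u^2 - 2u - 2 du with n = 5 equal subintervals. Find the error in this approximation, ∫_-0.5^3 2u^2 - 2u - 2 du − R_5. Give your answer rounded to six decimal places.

-4.246667

Exact integral: ∫_-0.5^3 f(u) du ≈ 2.33333333.
R_5 = 6.58.
Error ≈ 2.33333333 − 6.58 ≈ -4.246667.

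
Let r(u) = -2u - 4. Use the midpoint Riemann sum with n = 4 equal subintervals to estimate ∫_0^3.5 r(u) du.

-26.25

Δu = (3.5 − 0)/4 = 0.875.
Midpoints: 0.4375, 1.3125, 2.1875, 3.0625.
r(0.4375) = -4.875, r(1.3125) = -6.625, r(2.1875) = -8.375, r(3.0625) = -10.125.
Sum = Δu · [r(0.4375) + r(1.3125) + r(2.1875) + r(3.0625)].
Sum = -26.25.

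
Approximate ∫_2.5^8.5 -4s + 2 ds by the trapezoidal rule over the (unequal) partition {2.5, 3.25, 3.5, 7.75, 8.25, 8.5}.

Subinterval widths: 0.75, 0.25, 4.25, 0.5, 0.25.
f(2.5) = -8, f(3.25) = -11, f(3.5) = -12, f(7.75) = -29, f(8.25) = -31, f(8.5) = -32.
On each subinterval the trapezoid contributes (Δs_i/2)·[f(s_{i-1}) + f(s_i)].
Sum = -120.

-120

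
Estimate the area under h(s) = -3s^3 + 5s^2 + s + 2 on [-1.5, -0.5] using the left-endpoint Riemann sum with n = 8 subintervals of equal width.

Δs = (-0.5 − (-1.5))/8 = 0.125.
Left endpoints: -1.5, -1.375, -1.25, -1.125, -1, -0.875, -0.75, -0.625.
h(-1.5) = 21.875, h(-1.375) = 9153/512, h(-1.25) = 14.421875, h(-1.125) = 5875/512, h(-1) = 9, h(-0.875) = 3565/512, h(-0.75) = 5.328125, h(-0.625) = 2079/512.
Sum = Δs · [h(-1.5) + h(-1.375) + h(-1.25) + ...].
Sum = 11.375.

11.375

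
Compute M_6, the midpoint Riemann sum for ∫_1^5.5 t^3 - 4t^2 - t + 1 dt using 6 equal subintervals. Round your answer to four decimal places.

-3.3223

Δt = (5.5 − 1)/6 = 0.75.
Midpoints: 1.375, 2.125, 2.875, 3.625, 4.375, 5.125.
f(1.375) = -2733/512, f(2.125) = -4911/512, f(2.875) = -5721/512, f(3.625) = -3867/512, f(4.375) = 1947/512, f(5.125) = 13017/512.
Sum = Δt · [f(1.375) + f(2.125) + f(2.875) + ...].
Sum ≈ -3.3223.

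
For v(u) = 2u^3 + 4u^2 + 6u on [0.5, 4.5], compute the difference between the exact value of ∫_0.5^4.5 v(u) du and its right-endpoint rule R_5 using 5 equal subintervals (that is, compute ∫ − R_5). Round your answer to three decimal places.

-122.507

Exact integral: ∫_0.5^4.5 v(u) du ≈ 386.33333.
R_5 = 508.84.
Error ≈ 386.33333 − 508.84 ≈ -122.507.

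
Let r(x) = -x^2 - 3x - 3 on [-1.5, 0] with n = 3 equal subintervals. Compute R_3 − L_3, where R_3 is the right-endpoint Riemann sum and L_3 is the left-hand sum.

-1.125

R_3 = -2.875.
L_3 = -1.75.
R_3 − L_3 = -1.125.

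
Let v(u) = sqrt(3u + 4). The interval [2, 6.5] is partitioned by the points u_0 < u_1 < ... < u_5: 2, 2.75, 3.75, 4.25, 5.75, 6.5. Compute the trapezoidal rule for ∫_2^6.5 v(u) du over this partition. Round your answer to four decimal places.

18.2737

Subinterval widths: 0.75, 1, 0.5, 1.5, 0.75.
v(2) ≈ 3.1623, v(2.75) ≈ 3.5000, v(3.75) ≈ 3.9051, v(4.25) ≈ 4.0927, v(5.75) ≈ 4.6098, v(6.5) ≈ 4.8477.
On each subinterval the trapezoid contributes (Δu_i/2)·[v(u_{i-1}) + v(u_i)].
Sum ≈ 18.2737.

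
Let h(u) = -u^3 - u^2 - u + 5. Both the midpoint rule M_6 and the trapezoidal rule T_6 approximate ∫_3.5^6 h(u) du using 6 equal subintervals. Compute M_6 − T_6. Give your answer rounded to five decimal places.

1.65473

M_6 ≈ -343.0161314.
T_6 ≈ -344.6708623.
M_6 − T_6 ≈ 1.65473.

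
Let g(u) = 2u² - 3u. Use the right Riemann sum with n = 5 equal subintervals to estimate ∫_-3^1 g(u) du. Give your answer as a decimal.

Δu = (1 − (-3))/5 = 0.8.
Right endpoints: -2.2, -1.4, -0.6, 0.2, 1.
g(-2.2) = 16.28, g(-1.4) = 8.12, g(-0.6) = 2.52, g(0.2) = -0.52, g(1) = -1.
Sum = Δu · [g(-2.2) + g(-1.4) + g(-0.6) + g(0.2) + g(1)].
Sum = 20.32.

20.32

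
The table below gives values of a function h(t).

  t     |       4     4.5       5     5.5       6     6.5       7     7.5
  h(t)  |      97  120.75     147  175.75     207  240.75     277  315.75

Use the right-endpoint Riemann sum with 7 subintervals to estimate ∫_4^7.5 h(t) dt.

Δt = 0.5.
Sum = 0.5·[120.75 + 147 + 175.75 + 207 + 240.75 + 277 + 315.75] = 742.

742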